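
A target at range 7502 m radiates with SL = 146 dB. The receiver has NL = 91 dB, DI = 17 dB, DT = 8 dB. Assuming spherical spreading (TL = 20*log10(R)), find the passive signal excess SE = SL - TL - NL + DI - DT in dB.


Step 1: TL = 20*log10(7502) = 77.5 dB
Step 2: SE = 146 - 77.5 - 91 + 17 - 8 = -13.5

-13.5 dB


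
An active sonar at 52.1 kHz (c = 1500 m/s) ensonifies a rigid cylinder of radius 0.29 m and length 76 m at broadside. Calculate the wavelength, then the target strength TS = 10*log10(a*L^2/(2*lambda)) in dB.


Step 1: lambda = c/f = 1500/52100 = 0.02879 m
Step 2: TS = 10*log10(a*L^2/(2*lambda)) = 10*log10(0.29*76^2/(2*0.02879)) = 44.64

44.64 dB


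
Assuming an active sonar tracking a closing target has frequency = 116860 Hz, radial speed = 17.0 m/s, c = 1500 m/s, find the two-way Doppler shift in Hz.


fd = 2*f*v/c = 2 * 116860 * 17.0 / 1500 = 2648.83

2648.83 Hz


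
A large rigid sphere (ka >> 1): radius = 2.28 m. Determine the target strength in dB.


1.14 dB


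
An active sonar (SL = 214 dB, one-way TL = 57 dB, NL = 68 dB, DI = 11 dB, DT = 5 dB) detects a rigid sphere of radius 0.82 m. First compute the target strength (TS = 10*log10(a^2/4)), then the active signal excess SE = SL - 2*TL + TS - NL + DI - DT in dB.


Step 1: TS = 10*log10(0.82^2/4) = -7.74 dB
Step 2: SE = SL - 2*TL + TS - NL + DI - DT = 214 - 2*57 + (-7.74) - 68 + 11 - 5 = 30.26

30.26 dB


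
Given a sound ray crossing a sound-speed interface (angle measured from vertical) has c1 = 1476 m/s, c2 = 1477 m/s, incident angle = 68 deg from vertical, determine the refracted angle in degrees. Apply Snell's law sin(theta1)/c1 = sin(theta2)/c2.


sin(theta2) = (c2/c1)*sin(theta1) = (1477/1476)*sin(68 deg) = 0.92781
theta2 = arcsin(0.92781) = 68.1

68.1 deg


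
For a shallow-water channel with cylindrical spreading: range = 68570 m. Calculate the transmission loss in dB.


48.36 dB


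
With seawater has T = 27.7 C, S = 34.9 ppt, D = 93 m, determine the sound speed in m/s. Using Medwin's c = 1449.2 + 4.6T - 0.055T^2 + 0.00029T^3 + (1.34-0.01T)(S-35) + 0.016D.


c = 1449.2 + 4.6*27.7 - 0.055*27.7^2 + 0.00029*27.7^3 + (1.34 - 0.01*27.7)*(34.9 - 35) + 0.016*93 = 1541.96

1541.96 m/s


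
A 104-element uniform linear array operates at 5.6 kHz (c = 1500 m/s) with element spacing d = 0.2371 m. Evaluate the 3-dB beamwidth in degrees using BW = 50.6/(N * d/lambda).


Step 1: lambda = 1500/5600 = 0.26786 m
Step 2: d/lambda = 0.2371/0.26786 = 0.8852
Step 3: BW = 50.6/(N * d/lambda) = 50.6/(104 * 0.8852) = 0.55

0.55 deg


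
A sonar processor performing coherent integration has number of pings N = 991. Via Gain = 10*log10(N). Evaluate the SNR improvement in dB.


Gain = 10*log10(991) = 29.96

29.96 dB


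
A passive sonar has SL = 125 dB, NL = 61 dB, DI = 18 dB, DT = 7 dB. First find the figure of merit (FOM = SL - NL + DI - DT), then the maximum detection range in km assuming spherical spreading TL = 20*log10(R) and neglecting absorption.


Step 1: FOM = SL - NL + DI - DT = 125 - 61 + 18 - 7 = 75 dB
Step 2: at max range FOM = TL = 20*log10(R), so R = 10^(75/20) = 5623.41 m = 5.62 km

5.62 km


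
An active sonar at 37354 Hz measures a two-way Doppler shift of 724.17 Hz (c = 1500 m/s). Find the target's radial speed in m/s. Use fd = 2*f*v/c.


From fd = 2*f*v/c, v = c*fd/(2*f) = 1500 * 724.17 / (2*37354) = 14.54

14.54 m/s


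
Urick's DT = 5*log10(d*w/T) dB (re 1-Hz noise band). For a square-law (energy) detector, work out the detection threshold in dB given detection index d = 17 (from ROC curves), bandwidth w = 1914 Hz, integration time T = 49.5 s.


DT = 5*log10(d*w/T) = 5*log10(17 * 1914 / 49.5) = 5*log10(657.33) = 14.09

14.09 dB


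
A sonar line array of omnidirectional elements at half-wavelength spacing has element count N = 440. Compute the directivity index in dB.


26.43 dB


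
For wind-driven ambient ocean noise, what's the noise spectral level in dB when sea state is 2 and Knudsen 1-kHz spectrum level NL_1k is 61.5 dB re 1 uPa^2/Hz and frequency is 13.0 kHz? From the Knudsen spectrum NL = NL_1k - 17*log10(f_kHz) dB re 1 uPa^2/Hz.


NL = NL_1k - 17*log10(f_kHz) = 61.5 - 17*log10(13.0) = 61.5 - (18.94) = 42.56

42.56 dB


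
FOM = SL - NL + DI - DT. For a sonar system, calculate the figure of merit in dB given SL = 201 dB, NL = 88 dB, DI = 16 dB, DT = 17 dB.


112 dB


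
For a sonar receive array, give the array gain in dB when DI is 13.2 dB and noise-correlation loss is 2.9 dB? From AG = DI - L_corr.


AG = DI - L_corr = 13.2 - 2.9 = 10.3

10.3 dB


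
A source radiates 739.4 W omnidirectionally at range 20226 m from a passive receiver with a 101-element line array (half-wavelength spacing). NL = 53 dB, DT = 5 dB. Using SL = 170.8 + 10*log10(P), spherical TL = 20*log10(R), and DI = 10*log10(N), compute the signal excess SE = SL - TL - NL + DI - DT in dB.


75.41 dB


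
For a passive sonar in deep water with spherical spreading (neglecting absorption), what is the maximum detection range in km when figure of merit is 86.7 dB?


21.63 km


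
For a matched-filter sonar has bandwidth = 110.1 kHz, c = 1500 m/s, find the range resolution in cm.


dR = c/(2*BW) = 1500 / (2 * 110.1e3) = 0.0068 m = 0.68 cm

0.68 cm


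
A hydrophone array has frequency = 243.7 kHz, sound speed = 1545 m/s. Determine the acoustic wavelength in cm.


0.63 cm


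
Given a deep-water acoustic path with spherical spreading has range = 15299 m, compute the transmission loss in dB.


TL = 20*log10(15299) = 83.69

83.69 dB


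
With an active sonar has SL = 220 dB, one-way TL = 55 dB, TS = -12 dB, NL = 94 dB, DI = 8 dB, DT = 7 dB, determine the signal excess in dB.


5 dB


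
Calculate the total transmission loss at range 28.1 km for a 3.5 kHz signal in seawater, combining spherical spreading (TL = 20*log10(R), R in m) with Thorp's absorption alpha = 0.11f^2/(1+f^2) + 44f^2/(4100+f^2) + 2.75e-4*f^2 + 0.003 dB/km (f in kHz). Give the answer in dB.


Step 1 (Thorp): alpha = 0.11*12.25/(1+12.25) + 44*12.25/(4100+12.25) + 2.75e-4*12.25 + 0.003 = 0.2391 dB/km
Step 2: TL_spread = 20*log10(28100) = 88.97 dB
Step 3: TL_abs = alpha*R = 0.2391 * 28.1 = 6.72 dB
Step 4: TL_total = 88.97 + 6.72 = 95.69

95.69 dB


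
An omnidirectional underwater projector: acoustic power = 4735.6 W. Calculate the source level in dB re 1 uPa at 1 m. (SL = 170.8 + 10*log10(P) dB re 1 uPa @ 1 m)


SL = 170.8 + 10*log10(4735.6) = 170.8 + 36.75 = 207.55

207.55 dB


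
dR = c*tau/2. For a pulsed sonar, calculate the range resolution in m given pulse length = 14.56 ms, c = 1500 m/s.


dR = c*tau/2 = 1500 * 14.56e-3 / 2 = 10.92

10.92 m


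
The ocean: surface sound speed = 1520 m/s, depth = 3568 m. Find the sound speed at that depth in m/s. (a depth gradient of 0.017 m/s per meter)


c = 1520 + 0.017 * 3568 = 1580.656

1580.656 m/s


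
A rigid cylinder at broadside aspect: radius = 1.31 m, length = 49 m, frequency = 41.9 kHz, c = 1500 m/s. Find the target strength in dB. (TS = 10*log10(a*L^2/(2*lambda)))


lambda = 1500/41900 = 0.0358 m
TS = 10*log10(1.31*49^2/(2*0.0358)) = 46.43

46.43 dB


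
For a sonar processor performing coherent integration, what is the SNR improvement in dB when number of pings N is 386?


Gain = 10*log10(386) = 25.87

25.87 dB


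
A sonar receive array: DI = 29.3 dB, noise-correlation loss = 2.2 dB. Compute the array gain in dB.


27.1 dB


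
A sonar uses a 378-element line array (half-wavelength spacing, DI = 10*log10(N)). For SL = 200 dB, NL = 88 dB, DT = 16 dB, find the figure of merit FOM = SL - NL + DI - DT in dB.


Step 1: DI = 10*log10(378) = 25.77 dB
Step 2: FOM = SL - NL + DI - DT = 200 - 88 + 25.77 - 16 = 121.77

121.77 dB


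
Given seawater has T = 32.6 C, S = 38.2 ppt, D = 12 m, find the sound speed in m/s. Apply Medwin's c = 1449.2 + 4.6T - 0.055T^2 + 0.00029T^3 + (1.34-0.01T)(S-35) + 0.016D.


c = 1449.2 + 4.6*32.6 - 0.055*32.6^2 + 0.00029*32.6^3 + (1.34 - 0.01*32.6)*(38.2 - 35) + 0.016*12 = 1554.19

1554.19 m/s


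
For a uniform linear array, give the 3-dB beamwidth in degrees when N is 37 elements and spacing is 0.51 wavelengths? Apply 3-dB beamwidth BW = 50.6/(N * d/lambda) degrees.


2.68 deg


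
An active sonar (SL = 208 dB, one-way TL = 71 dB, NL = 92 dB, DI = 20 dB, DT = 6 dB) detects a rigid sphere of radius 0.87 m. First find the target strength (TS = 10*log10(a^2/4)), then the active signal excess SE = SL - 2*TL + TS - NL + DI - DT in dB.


Step 1: TS = 10*log10(0.87^2/4) = -7.23 dB
Step 2: SE = SL - 2*TL + TS - NL + DI - DT = 208 - 2*71 + (-7.23) - 92 + 20 - 6 = -19.23

-19.23 dB


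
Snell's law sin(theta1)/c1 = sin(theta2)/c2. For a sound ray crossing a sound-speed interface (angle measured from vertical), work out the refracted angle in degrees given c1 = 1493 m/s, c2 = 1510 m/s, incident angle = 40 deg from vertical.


40.55 deg


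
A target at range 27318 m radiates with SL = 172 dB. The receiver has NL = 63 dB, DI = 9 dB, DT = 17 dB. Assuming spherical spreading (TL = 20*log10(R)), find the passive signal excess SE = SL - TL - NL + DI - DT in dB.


Step 1: TL = 20*log10(27318) = 88.73 dB
Step 2: SE = 172 - 88.73 - 63 + 9 - 17 = 12.27

12.27 dB


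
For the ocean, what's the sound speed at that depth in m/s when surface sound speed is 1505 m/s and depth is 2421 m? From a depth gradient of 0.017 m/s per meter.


c = 1505 + 0.017 * 2421 = 1546.157

1546.157 m/s


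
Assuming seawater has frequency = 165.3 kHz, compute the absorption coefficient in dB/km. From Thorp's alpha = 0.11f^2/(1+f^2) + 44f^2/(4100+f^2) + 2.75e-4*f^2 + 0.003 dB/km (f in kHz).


f^2 = 27324.09
alpha = 0.11*27324.09/(1+27324.09) + 44*27324.09/(4100+27324.09) + 2.75e-4*27324.09 + 0.003 = 45.886

45.886 dB/km


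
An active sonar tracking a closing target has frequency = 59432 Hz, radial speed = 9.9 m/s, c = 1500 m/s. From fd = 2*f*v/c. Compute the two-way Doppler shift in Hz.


fd = 2*f*v/c = 2 * 59432 * 9.9 / 1500 = 784.5

784.5 Hz


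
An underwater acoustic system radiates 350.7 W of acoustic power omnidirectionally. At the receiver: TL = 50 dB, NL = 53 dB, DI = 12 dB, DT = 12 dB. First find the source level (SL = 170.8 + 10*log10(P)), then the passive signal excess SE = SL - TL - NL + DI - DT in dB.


Step 1: SL = 170.8 + 10*log10(350.7) = 196.25 dB
Step 2: SE = SL - TL - NL + DI - DT = 196.25 - 50 - 53 + 12 - 12 = 93.25

93.25 dB


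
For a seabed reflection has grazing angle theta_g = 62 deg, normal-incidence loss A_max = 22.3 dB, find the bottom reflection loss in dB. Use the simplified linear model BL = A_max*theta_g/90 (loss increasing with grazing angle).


15.36 dB


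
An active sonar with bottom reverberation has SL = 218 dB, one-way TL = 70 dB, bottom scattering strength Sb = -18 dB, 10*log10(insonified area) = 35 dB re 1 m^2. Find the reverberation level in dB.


RL = SL - 2*TL + Sb + 10*log10(A) = 218 - 2*70 + (-18) + 35 = 95

95 dB


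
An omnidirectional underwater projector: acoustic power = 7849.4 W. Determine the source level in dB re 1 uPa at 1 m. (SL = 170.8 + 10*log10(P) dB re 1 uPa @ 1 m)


209.75 dB


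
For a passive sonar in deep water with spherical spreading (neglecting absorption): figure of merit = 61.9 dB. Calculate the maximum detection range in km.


At max range FOM = TL, so 20*log10(R) = 61.9
R = 10^(61.9/20) = 1244.51 m = 1.24 km

1.24 km


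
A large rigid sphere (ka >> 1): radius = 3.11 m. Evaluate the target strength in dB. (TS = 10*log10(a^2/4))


TS = 10*log10(3.11^2 / 4) = 10*log10(2.418025) = 3.83

3.83 dB


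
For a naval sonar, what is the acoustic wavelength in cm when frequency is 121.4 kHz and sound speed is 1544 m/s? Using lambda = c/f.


1.27 cm


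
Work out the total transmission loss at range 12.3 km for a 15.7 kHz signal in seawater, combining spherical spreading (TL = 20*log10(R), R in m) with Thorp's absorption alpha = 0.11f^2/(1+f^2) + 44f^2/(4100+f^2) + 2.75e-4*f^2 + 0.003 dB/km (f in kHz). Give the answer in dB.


114.71 dB


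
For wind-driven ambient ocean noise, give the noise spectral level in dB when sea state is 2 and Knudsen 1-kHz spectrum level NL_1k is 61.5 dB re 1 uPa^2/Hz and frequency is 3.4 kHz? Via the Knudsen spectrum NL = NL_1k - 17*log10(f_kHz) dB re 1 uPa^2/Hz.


52.46 dB


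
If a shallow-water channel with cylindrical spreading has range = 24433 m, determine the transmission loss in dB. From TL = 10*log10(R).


TL = 10*log10(24433) = 43.88

43.88 dB


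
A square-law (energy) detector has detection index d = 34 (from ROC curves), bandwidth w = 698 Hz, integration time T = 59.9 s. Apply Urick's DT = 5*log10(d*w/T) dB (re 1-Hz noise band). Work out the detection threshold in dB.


DT = 5*log10(d*w/T) = 5*log10(34 * 698 / 59.9) = 5*log10(396.19) = 12.99

12.99 dB


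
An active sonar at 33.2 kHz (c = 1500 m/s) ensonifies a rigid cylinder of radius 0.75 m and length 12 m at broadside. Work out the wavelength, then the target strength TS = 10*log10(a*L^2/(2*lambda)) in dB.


Step 1: lambda = c/f = 1500/33200 = 0.04518 m
Step 2: TS = 10*log10(a*L^2/(2*lambda)) = 10*log10(0.75*12^2/(2*0.04518)) = 30.77

30.77 dB


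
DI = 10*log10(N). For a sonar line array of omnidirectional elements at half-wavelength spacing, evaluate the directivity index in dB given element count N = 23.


DI = 10*log10(23) = 13.62

13.62 dB


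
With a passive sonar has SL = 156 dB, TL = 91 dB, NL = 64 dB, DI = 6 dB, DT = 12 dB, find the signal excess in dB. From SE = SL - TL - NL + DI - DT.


SE = SL - TL - NL + DI - DT = 156 - 91 - 64 + 6 - 12 = -5

-5 dB


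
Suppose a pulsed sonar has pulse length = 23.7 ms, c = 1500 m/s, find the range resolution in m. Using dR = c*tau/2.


17.775 m


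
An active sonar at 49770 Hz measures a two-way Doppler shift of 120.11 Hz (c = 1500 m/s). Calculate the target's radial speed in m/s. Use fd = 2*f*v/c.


From fd = 2*f*v/c, v = c*fd/(2*f) = 1500 * 120.11 / (2*49770) = 1.81

1.81 m/s


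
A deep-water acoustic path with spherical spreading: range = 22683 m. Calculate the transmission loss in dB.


TL = 20*log10(22683) = 87.11

87.11 dB


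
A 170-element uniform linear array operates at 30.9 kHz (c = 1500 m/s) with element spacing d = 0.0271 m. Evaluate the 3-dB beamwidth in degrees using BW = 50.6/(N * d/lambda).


0.53 deg


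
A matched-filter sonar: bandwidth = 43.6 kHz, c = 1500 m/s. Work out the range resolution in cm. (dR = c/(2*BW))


1.72 cm


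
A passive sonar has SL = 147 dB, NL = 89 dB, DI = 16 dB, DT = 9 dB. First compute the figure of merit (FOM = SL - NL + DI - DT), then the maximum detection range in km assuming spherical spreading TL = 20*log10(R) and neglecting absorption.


Step 1: FOM = SL - NL + DI - DT = 147 - 89 + 16 - 9 = 65 dB
Step 2: at max range FOM = TL = 20*log10(R), so R = 10^(65/20) = 1778.28 m = 1.78 km

1.78 km


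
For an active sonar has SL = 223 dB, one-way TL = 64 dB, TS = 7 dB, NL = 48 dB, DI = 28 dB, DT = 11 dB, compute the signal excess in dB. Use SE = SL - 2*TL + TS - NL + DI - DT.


71 dB


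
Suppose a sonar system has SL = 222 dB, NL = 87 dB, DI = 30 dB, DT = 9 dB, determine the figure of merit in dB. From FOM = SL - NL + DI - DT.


FOM = SL - NL + DI - DT = 222 - 87 + 30 - 9 = 156

156 dB


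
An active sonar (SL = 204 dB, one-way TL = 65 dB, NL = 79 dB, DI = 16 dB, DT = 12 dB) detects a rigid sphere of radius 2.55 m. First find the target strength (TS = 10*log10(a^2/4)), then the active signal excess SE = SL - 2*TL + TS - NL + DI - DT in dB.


Step 1: TS = 10*log10(2.55^2/4) = 2.11 dB
Step 2: SE = SL - 2*TL + TS - NL + DI - DT = 204 - 2*65 + (2.11) - 79 + 16 - 12 = 1.11

1.11 dB


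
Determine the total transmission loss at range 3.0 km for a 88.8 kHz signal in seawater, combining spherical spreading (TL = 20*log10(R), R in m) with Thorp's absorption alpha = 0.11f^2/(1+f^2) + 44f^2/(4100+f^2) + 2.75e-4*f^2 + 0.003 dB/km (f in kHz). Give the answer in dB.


Step 1 (Thorp): alpha = 0.11*7885.44/(1+7885.44) + 44*7885.44/(4100+7885.44) + 2.75e-4*7885.44 + 0.003 = 31.2299 dB/km
Step 2: TL_spread = 20*log10(3000) = 69.54 dB
Step 3: TL_abs = alpha*R = 31.2299 * 3.0 = 93.69 dB
Step 4: TL_total = 69.54 + 93.69 = 163.23

163.23 dB


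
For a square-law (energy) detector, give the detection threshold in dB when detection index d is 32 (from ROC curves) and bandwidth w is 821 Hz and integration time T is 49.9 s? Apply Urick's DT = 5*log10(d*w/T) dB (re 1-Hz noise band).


13.61 dB


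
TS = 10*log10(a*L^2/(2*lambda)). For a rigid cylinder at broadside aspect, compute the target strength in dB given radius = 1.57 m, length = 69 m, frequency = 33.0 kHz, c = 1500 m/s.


lambda = 1500/33000 = 0.04545 m
TS = 10*log10(1.57*69^2/(2*0.04545)) = 49.15

49.15 dB


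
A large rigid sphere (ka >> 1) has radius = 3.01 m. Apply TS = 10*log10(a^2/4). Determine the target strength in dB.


TS = 10*log10(3.01^2 / 4) = 10*log10(2.265025) = 3.55

3.55 dB


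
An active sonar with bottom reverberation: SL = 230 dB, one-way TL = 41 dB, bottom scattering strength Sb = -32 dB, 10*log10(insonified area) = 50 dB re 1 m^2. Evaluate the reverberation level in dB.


RL = SL - 2*TL + Sb + 10*log10(A) = 230 - 2*41 + (-32) + 50 = 166

166 dB


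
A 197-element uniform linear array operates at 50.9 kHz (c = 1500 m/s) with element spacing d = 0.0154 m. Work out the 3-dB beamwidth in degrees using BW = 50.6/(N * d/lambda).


0.49 deg


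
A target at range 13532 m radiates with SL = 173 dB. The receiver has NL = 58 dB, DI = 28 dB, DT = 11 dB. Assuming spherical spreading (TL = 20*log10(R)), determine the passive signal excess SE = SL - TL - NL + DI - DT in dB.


Step 1: TL = 20*log10(13532) = 82.63 dB
Step 2: SE = 173 - 82.63 - 58 + 28 - 11 = 49.37

49.37 dB


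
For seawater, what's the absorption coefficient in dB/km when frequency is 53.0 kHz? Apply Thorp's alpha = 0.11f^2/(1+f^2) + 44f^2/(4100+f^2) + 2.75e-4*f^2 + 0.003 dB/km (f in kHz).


18.775 dB/km


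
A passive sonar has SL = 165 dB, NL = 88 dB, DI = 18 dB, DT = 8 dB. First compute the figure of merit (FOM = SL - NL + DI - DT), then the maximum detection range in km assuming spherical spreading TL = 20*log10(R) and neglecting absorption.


Step 1: FOM = SL - NL + DI - DT = 165 - 88 + 18 - 8 = 87 dB
Step 2: at max range FOM = TL = 20*log10(R), so R = 10^(87/20) = 22387.21 m = 22.39 km

22.39 km


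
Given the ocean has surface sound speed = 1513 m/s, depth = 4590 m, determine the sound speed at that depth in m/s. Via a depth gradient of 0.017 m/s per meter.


1591.03 m/s


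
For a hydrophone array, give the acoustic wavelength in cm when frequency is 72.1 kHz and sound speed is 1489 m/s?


lambda = c/f = 1489 / 72100 = 0.0207 m = 2.07 cm

2.07 cm


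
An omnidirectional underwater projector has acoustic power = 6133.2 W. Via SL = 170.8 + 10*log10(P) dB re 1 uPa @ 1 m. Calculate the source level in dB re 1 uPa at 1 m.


208.68 dB


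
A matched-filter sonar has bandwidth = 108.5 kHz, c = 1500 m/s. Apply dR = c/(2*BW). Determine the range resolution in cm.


0.69 cm


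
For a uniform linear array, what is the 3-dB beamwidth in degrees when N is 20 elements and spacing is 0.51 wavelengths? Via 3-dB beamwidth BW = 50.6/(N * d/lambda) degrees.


4.96 deg


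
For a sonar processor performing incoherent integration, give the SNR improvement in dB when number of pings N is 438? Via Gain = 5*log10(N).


Gain = 5*log10(438) = 13.21

13.21 dB


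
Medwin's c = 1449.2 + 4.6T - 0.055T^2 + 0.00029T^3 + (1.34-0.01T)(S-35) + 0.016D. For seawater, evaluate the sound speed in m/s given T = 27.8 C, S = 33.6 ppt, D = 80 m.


1540.6 m/s


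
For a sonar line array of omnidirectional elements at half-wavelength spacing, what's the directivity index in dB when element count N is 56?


DI = 10*log10(56) = 17.48

17.48 dB


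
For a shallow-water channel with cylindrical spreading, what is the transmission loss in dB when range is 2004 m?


TL = 10*log10(2004) = 33.02

33.02 dB


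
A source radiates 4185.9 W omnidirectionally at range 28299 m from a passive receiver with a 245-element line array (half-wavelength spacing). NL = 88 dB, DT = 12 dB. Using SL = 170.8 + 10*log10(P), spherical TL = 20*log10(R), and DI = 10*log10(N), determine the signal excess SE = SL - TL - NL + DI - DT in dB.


Step 1: SL = 170.8 + 10*log10(4185.9) = 207.02 dB
Step 2: TL = 20*log10(28299) = 89.04 dB
Step 3: DI = 10*log10(245) = 23.89 dB
Step 4: SE = SL - TL - NL + DI - DT = 207.02 - 89.04 - 88 + 23.89 - 12 = 41.87

41.87 dB


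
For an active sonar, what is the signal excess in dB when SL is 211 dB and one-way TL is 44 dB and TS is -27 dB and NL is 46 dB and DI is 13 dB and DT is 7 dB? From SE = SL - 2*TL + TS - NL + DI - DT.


SE = SL - 2*TL + TS - NL + DI - DT = 211 - 2*44 + (-27) - 46 + 13 - 7 = 56

56 dB


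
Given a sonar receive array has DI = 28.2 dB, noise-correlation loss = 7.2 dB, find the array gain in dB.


21.0 dB


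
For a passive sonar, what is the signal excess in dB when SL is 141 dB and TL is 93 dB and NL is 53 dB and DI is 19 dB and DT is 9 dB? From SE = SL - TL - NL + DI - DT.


5 dB


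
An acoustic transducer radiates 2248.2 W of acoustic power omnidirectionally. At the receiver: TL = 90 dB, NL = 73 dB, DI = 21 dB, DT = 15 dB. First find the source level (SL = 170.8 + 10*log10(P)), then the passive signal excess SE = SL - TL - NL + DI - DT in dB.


Step 1: SL = 170.8 + 10*log10(2248.2) = 204.32 dB
Step 2: SE = SL - TL - NL + DI - DT = 204.32 - 90 - 73 + 21 - 15 = 47.32

47.32 dB


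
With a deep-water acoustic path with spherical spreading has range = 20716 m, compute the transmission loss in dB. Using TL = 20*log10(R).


TL = 20*log10(20716) = 86.33

86.33 dB


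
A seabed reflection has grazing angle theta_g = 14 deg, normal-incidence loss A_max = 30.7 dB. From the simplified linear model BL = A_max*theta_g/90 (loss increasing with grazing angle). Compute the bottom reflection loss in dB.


BL = A_max * theta_g / 90 = 30.7 * 14 / 90 = 4.78

4.78 dB


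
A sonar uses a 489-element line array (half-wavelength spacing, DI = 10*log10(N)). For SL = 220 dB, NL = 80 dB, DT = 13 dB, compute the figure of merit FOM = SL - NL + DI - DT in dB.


Step 1: DI = 10*log10(489) = 26.89 dB
Step 2: FOM = SL - NL + DI - DT = 220 - 80 + 26.89 - 13 = 153.89

153.89 dB


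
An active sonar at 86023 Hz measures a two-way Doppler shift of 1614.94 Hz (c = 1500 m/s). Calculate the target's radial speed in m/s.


14.08 m/s


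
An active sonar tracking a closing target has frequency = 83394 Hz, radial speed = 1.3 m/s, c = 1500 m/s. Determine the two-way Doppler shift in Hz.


fd = 2*f*v/c = 2 * 83394 * 1.3 / 1500 = 144.55

144.55 Hz


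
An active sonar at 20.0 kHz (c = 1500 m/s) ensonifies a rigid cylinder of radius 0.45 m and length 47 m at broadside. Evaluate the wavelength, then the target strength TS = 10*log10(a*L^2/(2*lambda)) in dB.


Step 1: lambda = c/f = 1500/20000 = 0.075 m
Step 2: TS = 10*log10(a*L^2/(2*lambda)) = 10*log10(0.45*47^2/(2*0.075)) = 38.21

38.21 dB


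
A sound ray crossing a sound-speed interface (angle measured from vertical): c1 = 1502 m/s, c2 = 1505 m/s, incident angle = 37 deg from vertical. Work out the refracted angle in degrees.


37.09 deg


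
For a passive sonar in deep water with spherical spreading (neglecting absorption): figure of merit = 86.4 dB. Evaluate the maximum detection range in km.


At max range FOM = TL, so 20*log10(R) = 86.4
R = 10^(86.4/20) = 20892.96 m = 20.89 km

20.89 km


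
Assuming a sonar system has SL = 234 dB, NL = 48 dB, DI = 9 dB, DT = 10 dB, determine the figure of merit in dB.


FOM = SL - NL + DI - DT = 234 - 48 + 9 - 10 = 185

185 dB


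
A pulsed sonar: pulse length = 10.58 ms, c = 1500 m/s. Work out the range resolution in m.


dR = c*tau/2 = 1500 * 10.58e-3 / 2 = 7.935

7.935 m


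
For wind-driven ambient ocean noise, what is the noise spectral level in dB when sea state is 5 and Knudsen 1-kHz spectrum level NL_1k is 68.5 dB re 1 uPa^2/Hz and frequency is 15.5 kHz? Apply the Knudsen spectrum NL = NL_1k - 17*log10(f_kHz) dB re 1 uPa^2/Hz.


NL = NL_1k - 17*log10(f_kHz) = 68.5 - 17*log10(15.5) = 68.5 - (20.24) = 48.26

48.26 dB


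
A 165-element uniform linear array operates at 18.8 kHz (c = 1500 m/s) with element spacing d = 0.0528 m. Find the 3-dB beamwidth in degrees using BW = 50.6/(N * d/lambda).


Step 1: lambda = 1500/18800 = 0.07979 m
Step 2: d/lambda = 0.0528/0.07979 = 0.6617
Step 3: BW = 50.6/(N * d/lambda) = 50.6/(165 * 0.6617) = 0.46

0.46 deg


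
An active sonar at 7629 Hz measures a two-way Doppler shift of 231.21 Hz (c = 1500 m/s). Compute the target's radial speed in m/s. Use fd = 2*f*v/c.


22.73 m/s


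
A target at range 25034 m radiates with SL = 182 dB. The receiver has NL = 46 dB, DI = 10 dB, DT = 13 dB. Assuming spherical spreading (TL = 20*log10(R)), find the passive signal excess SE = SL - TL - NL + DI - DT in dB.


Step 1: TL = 20*log10(25034) = 87.97 dB
Step 2: SE = 182 - 87.97 - 46 + 10 - 13 = 45.03

45.03 dB


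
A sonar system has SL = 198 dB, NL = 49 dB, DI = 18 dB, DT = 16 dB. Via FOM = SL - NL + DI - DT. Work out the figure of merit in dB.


FOM = SL - NL + DI - DT = 198 - 49 + 18 - 16 = 151

151 dB


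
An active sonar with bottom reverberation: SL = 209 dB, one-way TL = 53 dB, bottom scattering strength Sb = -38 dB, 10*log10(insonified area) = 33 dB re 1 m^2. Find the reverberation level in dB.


RL = SL - 2*TL + Sb + 10*log10(A) = 209 - 2*53 + (-38) + 33 = 98

98 dB


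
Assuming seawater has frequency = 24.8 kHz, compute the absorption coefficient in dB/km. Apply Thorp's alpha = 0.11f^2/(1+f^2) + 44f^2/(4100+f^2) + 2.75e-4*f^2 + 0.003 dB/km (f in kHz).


f^2 = 615.04
alpha = 0.11*615.04/(1+615.04) + 44*615.04/(4100+615.04) + 2.75e-4*615.04 + 0.003 = 6.021

6.021 dB/km


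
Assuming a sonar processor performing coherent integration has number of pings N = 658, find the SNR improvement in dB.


Gain = 10*log10(658) = 28.18

28.18 dB


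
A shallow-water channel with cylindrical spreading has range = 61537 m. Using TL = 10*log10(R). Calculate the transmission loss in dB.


TL = 10*log10(61537) = 47.89

47.89 dB


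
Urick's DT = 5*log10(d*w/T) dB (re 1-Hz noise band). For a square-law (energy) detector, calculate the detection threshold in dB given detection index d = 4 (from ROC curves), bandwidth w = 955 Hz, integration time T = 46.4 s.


9.58 dB


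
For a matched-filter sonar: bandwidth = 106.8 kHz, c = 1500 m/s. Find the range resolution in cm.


dR = c/(2*BW) = 1500 / (2 * 106.8e3) = 0.007 m = 0.7 cm

0.7 cm


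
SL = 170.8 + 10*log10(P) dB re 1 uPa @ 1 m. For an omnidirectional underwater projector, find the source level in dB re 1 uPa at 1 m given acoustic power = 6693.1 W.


SL = 170.8 + 10*log10(6693.1) = 170.8 + 38.26 = 209.06

209.06 dB


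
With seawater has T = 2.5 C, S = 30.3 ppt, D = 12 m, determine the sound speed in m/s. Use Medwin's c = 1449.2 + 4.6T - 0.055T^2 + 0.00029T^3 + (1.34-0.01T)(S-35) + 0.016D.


c = 1449.2 + 4.6*2.5 - 0.055*2.5^2 + 0.00029*2.5^3 + (1.34 - 0.01*2.5)*(30.3 - 35) + 0.016*12 = 1454.37

1454.37 m/s


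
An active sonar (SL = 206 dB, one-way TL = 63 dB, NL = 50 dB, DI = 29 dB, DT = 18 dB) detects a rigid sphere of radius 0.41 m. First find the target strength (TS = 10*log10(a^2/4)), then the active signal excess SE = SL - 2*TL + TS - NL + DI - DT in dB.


Step 1: TS = 10*log10(0.41^2/4) = -13.76 dB
Step 2: SE = SL - 2*TL + TS - NL + DI - DT = 206 - 2*63 + (-13.76) - 50 + 29 - 18 = 27.24

27.24 dB


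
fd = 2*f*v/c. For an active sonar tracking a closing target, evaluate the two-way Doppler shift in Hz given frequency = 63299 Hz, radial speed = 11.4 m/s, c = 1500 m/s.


fd = 2*f*v/c = 2 * 63299 * 11.4 / 1500 = 962.14

962.14 Hz


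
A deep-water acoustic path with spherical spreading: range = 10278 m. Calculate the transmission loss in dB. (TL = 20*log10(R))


80.24 dB


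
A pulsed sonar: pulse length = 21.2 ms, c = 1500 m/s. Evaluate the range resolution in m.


15.9 m


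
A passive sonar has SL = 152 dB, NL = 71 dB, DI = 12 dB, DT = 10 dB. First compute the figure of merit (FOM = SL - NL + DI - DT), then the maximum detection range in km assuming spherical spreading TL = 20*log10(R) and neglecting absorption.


Step 1: FOM = SL - NL + DI - DT = 152 - 71 + 12 - 10 = 83 dB
Step 2: at max range FOM = TL = 20*log10(R), so R = 10^(83/20) = 14125.38 m = 14.13 km

14.13 km


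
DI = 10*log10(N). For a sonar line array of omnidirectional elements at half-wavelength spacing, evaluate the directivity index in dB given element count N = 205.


23.12 dB


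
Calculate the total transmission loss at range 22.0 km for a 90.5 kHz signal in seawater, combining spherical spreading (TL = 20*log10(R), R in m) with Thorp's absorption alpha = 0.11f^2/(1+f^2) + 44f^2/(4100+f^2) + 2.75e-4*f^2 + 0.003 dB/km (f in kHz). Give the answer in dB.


783.96 dB


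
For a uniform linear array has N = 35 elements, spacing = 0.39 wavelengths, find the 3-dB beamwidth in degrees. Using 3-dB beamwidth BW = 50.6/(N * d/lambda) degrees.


3.71 deg


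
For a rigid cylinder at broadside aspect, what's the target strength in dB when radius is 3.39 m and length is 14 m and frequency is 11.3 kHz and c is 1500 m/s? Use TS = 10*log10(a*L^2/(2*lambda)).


33.98 dB


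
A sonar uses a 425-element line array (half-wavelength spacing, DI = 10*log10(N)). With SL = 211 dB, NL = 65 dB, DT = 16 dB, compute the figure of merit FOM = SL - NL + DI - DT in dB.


156.28 dB


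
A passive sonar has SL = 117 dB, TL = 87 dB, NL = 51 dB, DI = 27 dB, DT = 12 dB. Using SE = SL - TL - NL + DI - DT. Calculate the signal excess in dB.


SE = SL - TL - NL + DI - DT = 117 - 87 - 51 + 27 - 12 = -6

-6 dB


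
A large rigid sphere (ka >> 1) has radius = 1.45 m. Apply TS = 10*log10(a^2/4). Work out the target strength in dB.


TS = 10*log10(1.45^2 / 4) = 10*log10(0.525625) = -2.79

-2.79 dB


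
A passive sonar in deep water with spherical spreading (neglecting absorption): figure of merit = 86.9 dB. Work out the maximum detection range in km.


At max range FOM = TL, so 20*log10(R) = 86.9
R = 10^(86.9/20) = 22130.95 m = 22.13 km

22.13 km


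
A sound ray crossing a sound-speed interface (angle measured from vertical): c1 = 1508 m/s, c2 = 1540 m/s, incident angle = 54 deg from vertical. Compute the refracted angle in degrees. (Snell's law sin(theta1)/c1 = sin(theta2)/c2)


sin(theta2) = (c2/c1)*sin(theta1) = (1540/1508)*sin(54 deg) = 0.82618
theta2 = arcsin(0.82618) = 55.71

55.71 deg


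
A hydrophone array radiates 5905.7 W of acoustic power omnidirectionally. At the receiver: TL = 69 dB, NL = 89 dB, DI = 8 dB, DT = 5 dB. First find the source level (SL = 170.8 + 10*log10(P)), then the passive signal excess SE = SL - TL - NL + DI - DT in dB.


Step 1: SL = 170.8 + 10*log10(5905.7) = 208.51 dB
Step 2: SE = SL - TL - NL + DI - DT = 208.51 - 69 - 89 + 8 - 5 = 53.51

53.51 dB


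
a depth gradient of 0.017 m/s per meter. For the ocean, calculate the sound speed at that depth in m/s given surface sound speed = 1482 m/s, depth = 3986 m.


c = 1482 + 0.017 * 3986 = 1549.762

1549.762 m/s


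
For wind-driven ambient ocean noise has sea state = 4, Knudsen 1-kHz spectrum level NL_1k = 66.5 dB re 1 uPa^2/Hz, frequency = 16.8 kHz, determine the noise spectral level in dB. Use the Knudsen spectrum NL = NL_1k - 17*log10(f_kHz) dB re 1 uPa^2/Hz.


NL = NL_1k - 17*log10(f_kHz) = 66.5 - 17*log10(16.8) = 66.5 - (20.83) = 45.67

45.67 dB


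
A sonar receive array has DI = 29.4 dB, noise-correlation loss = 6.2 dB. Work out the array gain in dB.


AG = DI - L_corr = 29.4 - 6.2 = 23.2

23.2 dB


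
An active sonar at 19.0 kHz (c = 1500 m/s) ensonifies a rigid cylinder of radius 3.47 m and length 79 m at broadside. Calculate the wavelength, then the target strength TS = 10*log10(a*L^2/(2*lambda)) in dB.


Step 1: lambda = c/f = 1500/19000 = 0.07895 m
Step 2: TS = 10*log10(a*L^2/(2*lambda)) = 10*log10(3.47*79^2/(2*0.07895)) = 51.37

51.37 dB


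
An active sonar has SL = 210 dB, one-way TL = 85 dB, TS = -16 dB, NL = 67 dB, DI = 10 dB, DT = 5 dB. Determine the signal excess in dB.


SE = SL - 2*TL + TS - NL + DI - DT = 210 - 2*85 + (-16) - 67 + 10 - 5 = -38

-38 dB


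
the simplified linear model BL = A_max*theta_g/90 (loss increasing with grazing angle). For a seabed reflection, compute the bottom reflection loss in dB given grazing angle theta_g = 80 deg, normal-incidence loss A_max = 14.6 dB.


12.98 dB


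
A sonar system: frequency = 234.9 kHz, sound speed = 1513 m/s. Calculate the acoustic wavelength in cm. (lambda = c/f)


lambda = c/f = 1513 / 234900 = 0.0064 m = 0.64 cm

0.64 cm


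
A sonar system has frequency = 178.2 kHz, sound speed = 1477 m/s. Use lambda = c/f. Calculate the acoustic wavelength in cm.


lambda = c/f = 1477 / 178200 = 0.0083 m = 0.83 cm

0.83 cm


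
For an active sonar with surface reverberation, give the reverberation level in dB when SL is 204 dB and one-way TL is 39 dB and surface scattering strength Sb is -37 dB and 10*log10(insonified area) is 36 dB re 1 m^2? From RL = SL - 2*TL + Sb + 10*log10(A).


RL = SL - 2*TL + Sb + 10*log10(A) = 204 - 2*39 + (-37) + 36 = 125

125 dB


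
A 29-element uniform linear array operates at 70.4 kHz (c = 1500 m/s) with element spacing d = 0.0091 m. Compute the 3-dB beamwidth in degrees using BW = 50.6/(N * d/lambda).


Step 1: lambda = 1500/70400 = 0.02131 m
Step 2: d/lambda = 0.0091/0.02131 = 0.427
Step 3: BW = 50.6/(N * d/lambda) = 50.6/(29 * 0.427) = 4.09

4.09 deg


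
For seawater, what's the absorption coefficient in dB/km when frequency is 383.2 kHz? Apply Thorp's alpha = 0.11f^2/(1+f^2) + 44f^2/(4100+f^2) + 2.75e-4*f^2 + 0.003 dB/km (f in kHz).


f^2 = 146842.24
alpha = 0.11*146842.24/(1+146842.24) + 44*146842.24/(4100+146842.24) + 2.75e-4*146842.24 + 0.003 = 83.299

83.299 dB/km


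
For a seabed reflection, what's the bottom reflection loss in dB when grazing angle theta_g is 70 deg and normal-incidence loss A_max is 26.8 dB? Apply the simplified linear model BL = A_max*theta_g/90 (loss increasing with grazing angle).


20.84 dB


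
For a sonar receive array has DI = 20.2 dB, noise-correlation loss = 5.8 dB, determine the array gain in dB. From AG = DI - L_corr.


AG = DI - L_corr = 20.2 - 5.8 = 14.4

14.4 dB


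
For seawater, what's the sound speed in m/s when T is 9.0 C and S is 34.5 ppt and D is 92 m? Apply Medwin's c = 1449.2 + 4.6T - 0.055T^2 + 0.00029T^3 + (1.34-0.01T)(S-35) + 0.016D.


1487.2 m/s


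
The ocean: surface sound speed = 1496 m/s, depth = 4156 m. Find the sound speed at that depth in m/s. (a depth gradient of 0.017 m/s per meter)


c = 1496 + 0.017 * 4156 = 1566.652

1566.652 m/s


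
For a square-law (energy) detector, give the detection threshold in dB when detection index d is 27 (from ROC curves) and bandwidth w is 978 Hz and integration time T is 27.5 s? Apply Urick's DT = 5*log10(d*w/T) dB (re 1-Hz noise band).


14.91 dB


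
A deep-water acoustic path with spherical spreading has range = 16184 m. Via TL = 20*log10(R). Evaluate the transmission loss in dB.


TL = 20*log10(16184) = 84.18

84.18 dB


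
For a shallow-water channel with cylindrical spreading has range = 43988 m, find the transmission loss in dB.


TL = 10*log10(43988) = 46.43

46.43 dB


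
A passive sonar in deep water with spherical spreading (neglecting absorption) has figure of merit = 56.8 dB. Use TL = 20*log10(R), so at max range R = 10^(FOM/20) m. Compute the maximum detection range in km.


0.69 km


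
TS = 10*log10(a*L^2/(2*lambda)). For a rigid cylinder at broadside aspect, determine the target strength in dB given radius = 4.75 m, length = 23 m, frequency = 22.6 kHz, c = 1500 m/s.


42.77 dB


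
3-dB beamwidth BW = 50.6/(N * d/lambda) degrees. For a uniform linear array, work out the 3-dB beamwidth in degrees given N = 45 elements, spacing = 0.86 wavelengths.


BW = 50.6 / (45 * 0.86) = 50.6 / 38.7 = 1.31

1.31 deg


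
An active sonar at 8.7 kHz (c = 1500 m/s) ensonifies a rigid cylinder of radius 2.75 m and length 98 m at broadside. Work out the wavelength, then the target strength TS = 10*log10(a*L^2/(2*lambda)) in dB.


Step 1: lambda = c/f = 1500/8700 = 0.17241 m
Step 2: TS = 10*log10(a*L^2/(2*lambda)) = 10*log10(2.75*98^2/(2*0.17241)) = 48.84

48.84 dB


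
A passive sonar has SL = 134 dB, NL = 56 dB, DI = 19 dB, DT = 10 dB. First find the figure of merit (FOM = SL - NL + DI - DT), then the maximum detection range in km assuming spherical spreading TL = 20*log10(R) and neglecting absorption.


Step 1: FOM = SL - NL + DI - DT = 134 - 56 + 19 - 10 = 87 dB
Step 2: at max range FOM = TL = 20*log10(R), so R = 10^(87/20) = 22387.21 m = 22.39 km

22.39 km


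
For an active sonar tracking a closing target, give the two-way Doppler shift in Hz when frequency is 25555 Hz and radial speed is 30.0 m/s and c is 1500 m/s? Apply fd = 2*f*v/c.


1022.2 Hz


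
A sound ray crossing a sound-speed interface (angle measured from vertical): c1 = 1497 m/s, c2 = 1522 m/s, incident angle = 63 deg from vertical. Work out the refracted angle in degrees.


sin(theta2) = (c2/c1)*sin(theta1) = (1522/1497)*sin(63 deg) = 0.90589
theta2 = arcsin(0.90589) = 64.94

64.94 deg


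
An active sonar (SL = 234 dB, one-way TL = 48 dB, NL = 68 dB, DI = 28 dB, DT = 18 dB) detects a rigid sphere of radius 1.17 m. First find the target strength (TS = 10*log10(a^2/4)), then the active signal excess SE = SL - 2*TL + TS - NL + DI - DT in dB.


Step 1: TS = 10*log10(1.17^2/4) = -4.66 dB
Step 2: SE = SL - 2*TL + TS - NL + DI - DT = 234 - 2*48 + (-4.66) - 68 + 28 - 18 = 75.34

75.34 dB


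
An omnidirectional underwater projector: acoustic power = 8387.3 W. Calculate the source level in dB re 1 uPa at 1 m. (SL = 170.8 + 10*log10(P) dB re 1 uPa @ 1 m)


SL = 170.8 + 10*log10(8387.3) = 170.8 + 39.24 = 210.04

210.04 dB


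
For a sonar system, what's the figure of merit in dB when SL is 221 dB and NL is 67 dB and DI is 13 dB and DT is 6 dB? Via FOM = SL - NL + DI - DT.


FOM = SL - NL + DI - DT = 221 - 67 + 13 - 6 = 161

161 dB


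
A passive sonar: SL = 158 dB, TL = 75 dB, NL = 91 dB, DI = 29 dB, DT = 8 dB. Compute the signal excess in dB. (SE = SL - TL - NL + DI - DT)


SE = SL - TL - NL + DI - DT = 158 - 75 - 91 + 29 - 8 = 13

13 dB


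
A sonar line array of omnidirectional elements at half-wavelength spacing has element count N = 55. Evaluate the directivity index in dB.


17.4 dB


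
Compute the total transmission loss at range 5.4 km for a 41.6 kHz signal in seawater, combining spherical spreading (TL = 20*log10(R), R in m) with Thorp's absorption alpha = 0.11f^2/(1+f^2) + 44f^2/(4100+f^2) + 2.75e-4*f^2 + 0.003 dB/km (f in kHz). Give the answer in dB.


Step 1 (Thorp): alpha = 0.11*1730.56/(1+1730.56) + 44*1730.56/(4100+1730.56) + 2.75e-4*1730.56 + 0.003 = 13.6484 dB/km
Step 2: TL_spread = 20*log10(5400) = 74.65 dB
Step 3: TL_abs = alpha*R = 13.6484 * 5.4 = 73.7 dB
Step 4: TL_total = 74.65 + 73.7 = 148.35

148.35 dB


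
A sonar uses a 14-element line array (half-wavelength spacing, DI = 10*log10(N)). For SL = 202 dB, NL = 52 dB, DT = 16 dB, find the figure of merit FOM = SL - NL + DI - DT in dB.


Step 1: DI = 10*log10(14) = 11.46 dB
Step 2: FOM = SL - NL + DI - DT = 202 - 52 + 11.46 - 16 = 145.46

145.46 dB


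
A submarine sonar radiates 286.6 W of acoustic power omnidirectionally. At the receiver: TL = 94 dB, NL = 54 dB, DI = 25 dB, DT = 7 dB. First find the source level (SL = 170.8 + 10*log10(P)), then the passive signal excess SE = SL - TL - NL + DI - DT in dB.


Step 1: SL = 170.8 + 10*log10(286.6) = 195.37 dB
Step 2: SE = SL - TL - NL + DI - DT = 195.37 - 94 - 54 + 25 - 7 = 65.37

65.37 dB
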